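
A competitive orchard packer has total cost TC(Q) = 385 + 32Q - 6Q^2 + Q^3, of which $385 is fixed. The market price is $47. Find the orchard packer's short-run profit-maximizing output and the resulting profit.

Profit = -$285 at Q = 5

AVC = 32 - 6Q + Q^2 has its minimum $23 at Q = 3; price $47 clears that bar, so the firm operates.
With MC = 32 - 12Q + 3Q^2, P = MC on the upward-sloping part at Q* = 5.
TR = 47·5 = 235. TC = 385 + 135 = 520. Profit = 235 − 520 = -$285.
By producing, the firm covers all variable cost plus $100 of fixed cost; shutting down would lose the full $385.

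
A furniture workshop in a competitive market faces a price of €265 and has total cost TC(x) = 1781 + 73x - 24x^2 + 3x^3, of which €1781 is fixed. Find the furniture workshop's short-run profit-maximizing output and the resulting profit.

Profit = -€245 at x = 8

AVC = 73 - 24x + 3x^2 has its minimum €25 at x = 4; price €265 clears that bar, so the firm operates.
MC = 73 - 48x + 9x^2. Setting P = MC and taking the root on the rising branch gives x* = 8.
TR = 265·8 = 2120. TC = 1781 + 584 = 2365. Profit = 2120 − 2365 = -€245.
That loss of €245 beats the €1781 the firm would lose by shutting down; producing recovers €1536 of fixed cost.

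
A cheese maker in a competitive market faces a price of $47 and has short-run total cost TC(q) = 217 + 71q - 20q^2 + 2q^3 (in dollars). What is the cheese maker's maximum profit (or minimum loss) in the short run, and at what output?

Profit = -$73 at q = 6

AVC = 71 - 20q + 2q^2 has its minimum $21 at q = 5; price $47 clears that bar, so the firm operates.
With MC = 71 - 40q + 6q^2, P = MC on the upward-sloping part at q* = 6.
TR = 47·6 = 282. TC = 217 + 138 = 355. Profit = 282 − 355 = -$73.
By producing, the firm covers all variable cost plus $144 of fixed cost; shutting down would lose the full $217.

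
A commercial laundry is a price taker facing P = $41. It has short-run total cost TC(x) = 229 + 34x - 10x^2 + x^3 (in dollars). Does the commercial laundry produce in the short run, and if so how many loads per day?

Strip out fixed cost: VC = 34x - 10x^2 + x^3. Then AVC = 34 - 10x + x^2 and MC = 34 - 20x + 3x^2.
The AVC parabola has its vertex at x = 10/2 = 5, where AVC = 34 - 10·5 + 5^2 = $9.
Since P = $41 ≥ min AVC = $9, price covers variable cost and the firm should produce.
Set P = MC: 41 = 34 - 20x + 3x^2 → -7 - 20x + 3x^2 = 0. The roots are x = -1/3 and x = 7; the profit-maximizing output is on the rising part of MC, so x* = 7.
Check: AVC at x = 7 is $13 ≤ P, so revenue covers variable cost.
Profit = P·x − TC = 41·7 − 320 = -$33, a loss, but smaller than the $229 fixed cost the firm would lose by shutting down.

Produce at x = 7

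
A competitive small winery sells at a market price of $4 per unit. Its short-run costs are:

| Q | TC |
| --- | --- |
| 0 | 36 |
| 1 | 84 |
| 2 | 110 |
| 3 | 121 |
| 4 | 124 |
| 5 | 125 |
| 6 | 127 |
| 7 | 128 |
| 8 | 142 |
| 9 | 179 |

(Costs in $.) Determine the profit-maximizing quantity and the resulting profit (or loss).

Compute π = P·Q − TC at each output: Q=0: -36; Q=1: -80; Q=2: -102; Q=3: -109; Q=4: -108; Q=5: -105; Q=6: -103; Q=7: -100; Q=8: -110; Q=9: -143.
Profit is highest at Q = 0. Equivalently, the lowest AVC in the table is 92/7 ≈ $13.14 at Q = 7, and P = $4 falls below it — price never covers variable cost, so the firm shuts down and loses only its fixed cost.

Q = 0 (shut down); profit = -$36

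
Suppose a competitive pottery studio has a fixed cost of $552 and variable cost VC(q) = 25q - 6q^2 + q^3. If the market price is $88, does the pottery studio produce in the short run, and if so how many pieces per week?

From TC, MC = TC'(q) = 25 - 12q + 3q^2 and AVC = VC/q = 25 - 6q + q^2.
AVC hits its minimum where MC = AVC, at q = 3, giving min AVC = 25 - 6·3 + 3^2 = $16.
Because $88 ≥ $16, revenue can cover variable cost; the firm operates.
P = MC gives -63 - 12q + 3q^2 = 0, with roots -3 and 7. Take the larger (rising MC): q* = 7.
Check: AVC at q = 7 is $32 ≤ P, so revenue covers variable cost.
Profit = P·q − TC = 88·7 − 776 = -$160, a loss, but smaller than the $552 fixed cost the firm would lose by shutting down.

Produce at q = 7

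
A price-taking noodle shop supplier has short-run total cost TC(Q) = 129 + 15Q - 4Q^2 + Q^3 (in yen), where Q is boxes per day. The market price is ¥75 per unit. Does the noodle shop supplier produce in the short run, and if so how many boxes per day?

From TC, MC = TC'(Q) = 15 - 8Q + 3Q^2 and AVC = VC/Q = 15 - 4Q + Q^2.
AVC hits its minimum where MC = AVC, at Q = 2, giving min AVC = 15 - 4·2 + 2^2 = ¥11.
P = ¥75 exceeds min AVC = ¥11, so the firm stays open.
Solving P = MC: -60 - 8Q + 3Q^2 = 0 ⇒ Q = -10/3 or 6. On the upward-sloping branch, Q* = 6.
Check: AVC at Q = 6 is ¥27 ≤ P, so revenue covers variable cost.
Profit = P·Q − TC = 75·6 − 291 = ¥159.

Produce at Q = 6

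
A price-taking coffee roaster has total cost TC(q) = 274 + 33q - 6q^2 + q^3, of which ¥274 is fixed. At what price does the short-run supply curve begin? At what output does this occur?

The firm shuts down when price falls below the minimum of average variable cost. AVC = VC/q = 33 - 6q + q^2.
At the minimum of AVC, MC = AVC. MC = 33 - 12q + 3q^2; setting MC = AVC gives 2q^2 - 6q = 0, so q = 3. min AVC = 24.
For P < ¥24 the firm produces nothing.

¥24 per unit, at q = 3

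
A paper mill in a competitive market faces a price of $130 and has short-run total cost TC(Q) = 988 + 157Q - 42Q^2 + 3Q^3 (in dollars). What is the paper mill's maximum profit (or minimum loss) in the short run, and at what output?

AVC = 157 - 42Q + 3Q^2; min AVC = $10 at Q = 7. Since P = $130 ≥ min AVC, the firm produces.
With MC = 157 - 84Q + 9Q^2, P = MC on the upward-sloping part at Q* = 9.
TR = 130·9 = 1170. TC = 988 + 198 = 1186. Profit = 1170 − 1186 = -$16.
By producing, the firm covers all variable cost plus $972 of fixed cost; shutting down would lose the full $988.

Profit = -$16 at Q = 9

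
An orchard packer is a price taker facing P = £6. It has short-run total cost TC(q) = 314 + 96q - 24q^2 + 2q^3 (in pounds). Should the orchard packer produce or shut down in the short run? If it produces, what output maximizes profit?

Variable cost is VC = 96q - 24q^2 + 2q^3, so AVC = VC/q = 96 - 24q + 2q^2 and MC = dTC/dq = 96 - 48q + 6q^2.
The AVC parabola has its vertex at q = 24/4 = 6, where AVC = 96 - 24·6 + 2·6^2 = £24.
P = £6 lies below min AVC = £24; no output level covers variable cost.
Best response: produce nothing and absorb the £314 fixed cost.

Shut down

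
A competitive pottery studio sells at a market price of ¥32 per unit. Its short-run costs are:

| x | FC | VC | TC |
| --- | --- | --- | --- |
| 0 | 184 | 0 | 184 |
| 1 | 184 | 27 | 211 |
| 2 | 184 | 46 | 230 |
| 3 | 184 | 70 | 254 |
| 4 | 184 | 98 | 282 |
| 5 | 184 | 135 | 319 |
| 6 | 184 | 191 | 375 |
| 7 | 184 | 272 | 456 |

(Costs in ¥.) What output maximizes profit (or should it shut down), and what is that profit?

x = 4; profit = -¥154

Tabulate TR − TC: x=0: -184; x=1: -179; x=2: -166; x=3: -158; x=4: -154; x=5: -159; x=6: -183; x=7: -232.
Profit is maximized at x = 4. AVC there is 98/4 = ¥24.50 ≤ P, so producing beats shutting down (which would give -¥184).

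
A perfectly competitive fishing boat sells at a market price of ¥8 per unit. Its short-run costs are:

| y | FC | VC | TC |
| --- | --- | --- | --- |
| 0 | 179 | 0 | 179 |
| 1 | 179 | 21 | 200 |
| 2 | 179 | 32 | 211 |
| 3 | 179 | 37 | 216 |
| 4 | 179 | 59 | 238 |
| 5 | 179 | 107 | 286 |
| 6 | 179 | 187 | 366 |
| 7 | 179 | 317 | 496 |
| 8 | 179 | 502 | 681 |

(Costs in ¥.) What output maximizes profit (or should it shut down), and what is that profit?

y = 0 (shut down); profit = -¥179

Tabulate TR − TC: y=0: -179; y=1: -192; y=2: -195; y=3: -192; y=4: -206; y=5: -246; y=6: -318; y=7: -440; y=8: -617.
Profit is highest at y = 0. Equivalently, the lowest AVC in the table is 37/3 ≈ ¥12.33 at y = 3, and P = ¥8 falls below it — price never covers variable cost, so the firm shuts down and loses only its fixed cost.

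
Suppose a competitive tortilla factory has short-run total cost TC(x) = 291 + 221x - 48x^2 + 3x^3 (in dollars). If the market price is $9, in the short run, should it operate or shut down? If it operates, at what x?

Shut down

Strip out fixed cost: VC = 221x - 48x^2 + 3x^3. Then AVC = 221 - 48x + 3x^2 and MC = 221 - 96x + 9x^2.
AVC hits its minimum where MC = AVC, at x = 8, giving min AVC = 221 - 48·8 + 3·8^2 = $29.
P = $9 lies below min AVC = $29; no output level covers variable cost.
Shutting down limits the loss to fixed cost, $291.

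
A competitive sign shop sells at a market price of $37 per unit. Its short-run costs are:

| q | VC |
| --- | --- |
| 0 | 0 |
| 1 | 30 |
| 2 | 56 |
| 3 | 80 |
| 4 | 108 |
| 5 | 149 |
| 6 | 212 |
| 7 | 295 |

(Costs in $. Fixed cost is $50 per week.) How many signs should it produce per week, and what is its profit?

q = 4; profit = -$10

Profit at each row (π = 37q − TC): q=0: -50; q=1: -43; q=2: -32; q=3: -19; q=4: -10; q=5: -14; q=6: -40; q=7: -86.
Profit is maximized at q = 4. AVC there is 108/4 = $27 ≤ P, so producing beats shutting down (which would give -$50).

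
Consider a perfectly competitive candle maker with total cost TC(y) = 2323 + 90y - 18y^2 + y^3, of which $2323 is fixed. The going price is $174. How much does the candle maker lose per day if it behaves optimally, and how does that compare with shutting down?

Profit = -$363 at y = 14

AVC = 90 - 18y + y^2; min AVC = $9 at y = 9. Since P = $174 ≥ min AVC, the firm produces.
With MC = 90 - 36y + 3y^2, P = MC on the upward-sloping part at y* = 14.
TR = 174·14 = 2436. TC = 2323 + 476 = 2799. Profit = 2436 − 2799 = -$363.
That loss of $363 beats the $2323 the firm would lose by shutting down; producing recovers $1960 of fixed cost.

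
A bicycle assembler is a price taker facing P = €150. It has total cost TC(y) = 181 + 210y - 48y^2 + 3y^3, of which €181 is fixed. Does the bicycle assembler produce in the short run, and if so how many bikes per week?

From TC, MC = TC'(y) = 210 - 96y + 9y^2 and AVC = VC/y = 210 - 48y + 3y^2.
AVC hits its minimum where MC = AVC, at y = 8, giving min AVC = 210 - 48·8 + 3·8^2 = €18.
Since P = €150 ≥ min AVC = €18, price covers variable cost and the firm should produce.
Solving P = MC: 60 - 96y + 9y^2 = 0 ⇒ y = 2/3 or 10. On the upward-sloping branch, y* = 10.
Check: AVC at y = 10 is €30 ≤ P, so revenue covers variable cost.
Profit = P·y − TC = 150·10 − 481 = €1019.

Produce at y = 10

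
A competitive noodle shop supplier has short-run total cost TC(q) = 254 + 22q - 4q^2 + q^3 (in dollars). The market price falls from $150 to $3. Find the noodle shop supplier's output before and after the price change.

Output falls from 8 to 0 (the firm shuts down)

AVC = 22 - 4q + q^2, minimized at q = 2 where min AVC = $18. MC = 22 - 8q + 3q^2.
With P = $150 above the shutdown price, P = MC gives q = 8.
At P = $3 < min AVC = $18, price no longer covers variable cost at any output, so the firm shuts down: q = 0.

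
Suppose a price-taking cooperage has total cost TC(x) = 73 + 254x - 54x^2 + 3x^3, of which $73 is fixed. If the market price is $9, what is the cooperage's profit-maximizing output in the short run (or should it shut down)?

Shut down

Variable cost is VC = 254x - 54x^2 + 3x^3, so AVC = VC/x = 254 - 54x + 3x^2 and MC = dTC/dx = 254 - 108x + 9x^2.
The AVC parabola has its vertex at x = 54/6 = 9, where AVC = 254 - 54·9 + 3·9^2 = $11.
Since P = $9 < min AVC = $11, price fails to cover variable cost at any output.
The firm minimizes its loss by shutting down and losing only its fixed cost of $73.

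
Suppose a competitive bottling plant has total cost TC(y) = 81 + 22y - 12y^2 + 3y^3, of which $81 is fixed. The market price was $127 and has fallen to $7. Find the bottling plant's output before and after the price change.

Output falls from 5 to 0 (the firm shuts down)

MC = 22 - 24y + 9y^2; the shutdown threshold is min AVC = $10 (at y = 2).
At P = $127 ≥ min AVC, set P = MC on the rising branch: y = 5.
At P = $7 < min AVC = $10, price no longer covers variable cost at any output, so the firm shuts down: y = 0.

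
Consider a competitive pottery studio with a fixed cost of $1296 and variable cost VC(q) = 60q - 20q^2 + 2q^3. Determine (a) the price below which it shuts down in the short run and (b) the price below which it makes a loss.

Shutdown price = $10; break-even price = $186

AVC = 60 - 20q + 2q^2; minimized at q = 5, giving min AVC = $10. That is the shutdown price.
ATC = 1296/q + 60 - 20q + 2q^2. Setting dATC/dq = −1296/q^2 − 20 + 4q = 0 gives q = 9 (since 4·9^3 − 20·9^2 = 1296).
min ATC = 1296/9 + 60 − 20·9 + 2·9^2 = $186. That is the break-even price.
For $10 ≤ P < $186 the firm produces at a loss; below $10 it shuts down.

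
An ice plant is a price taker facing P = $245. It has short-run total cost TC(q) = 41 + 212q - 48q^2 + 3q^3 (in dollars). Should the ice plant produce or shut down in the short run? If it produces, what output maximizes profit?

Strip out fixed cost: VC = 212q - 48q^2 + 3q^3. Then AVC = 212 - 48q + 3q^2 and MC = 212 - 96q + 9q^2.
AVC hits its minimum where MC = AVC, at q = 8, giving min AVC = 212 - 48·8 + 3·8^2 = $20.
Since P = $245 ≥ min AVC = $20, price covers variable cost and the firm should produce.
Solving P = MC: -33 - 96q + 9q^2 = 0 ⇒ q = -1/3 or 11. On the upward-sloping branch, q* = 11.
Check: AVC at q = 11 is $47 ≤ P, so revenue covers variable cost.
Profit = P·q − TC = 245·11 − 558 = $2137.

Produce at q = 11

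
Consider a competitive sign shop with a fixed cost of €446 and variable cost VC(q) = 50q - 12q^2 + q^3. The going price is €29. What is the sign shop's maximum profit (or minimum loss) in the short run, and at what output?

AVC = 50 - 12q + q^2; min AVC = €14 at q = 6. Since P = €29 ≥ min AVC, the firm produces.
With MC = 50 - 24q + 3q^2, P = MC on the upward-sloping part at q* = 7.
TR = 29·7 = 203. TC = 446 + 105 = 551. Profit = 203 − 551 = -€348.
That loss of €348 beats the €446 the firm would lose by shutting down; producing recovers €98 of fixed cost.

Profit = -€348 at q = 7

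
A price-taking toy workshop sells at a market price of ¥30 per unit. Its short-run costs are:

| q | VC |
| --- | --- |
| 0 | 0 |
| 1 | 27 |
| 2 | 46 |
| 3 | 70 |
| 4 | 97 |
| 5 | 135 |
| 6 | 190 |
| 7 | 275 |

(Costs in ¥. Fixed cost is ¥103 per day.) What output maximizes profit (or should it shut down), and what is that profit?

Profit at each row (π = 30q − TC): q=0: -103; q=1: -100; q=2: -89; q=3: -83; q=4: -80; q=5: -88; q=6: -113; q=7: -168.
Profit is maximized at q = 4. AVC there is 97/4 = ¥24.25 ≤ P, so producing beats shutting down (which would give -¥103).

q = 4; profit = -¥80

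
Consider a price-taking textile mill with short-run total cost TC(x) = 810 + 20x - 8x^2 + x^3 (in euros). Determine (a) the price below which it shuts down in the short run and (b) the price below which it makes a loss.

Shutdown price = min AVC. AVC = 20 - 8x + x^2, with vertex at x = 4 and minimum €4.
ATC = 810/x + 20 - 8x + x^2. Setting dATC/dx = −810/x^2 − 8 + 2x = 0 gives x = 9 (since 2·9^3 − 8·9^2 = 810).
min ATC = 810/9 + 20 − 8·9 + 9^2 = €119. That is the break-even price.
Between these two prices the firm operates at a loss; above €119 it earns a profit.

Shutdown price = €4; break-even price = €119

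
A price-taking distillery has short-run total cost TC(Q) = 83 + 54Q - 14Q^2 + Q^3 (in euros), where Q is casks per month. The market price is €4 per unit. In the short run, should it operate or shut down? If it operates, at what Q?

Shut down

Strip out fixed cost: VC = 54Q - 14Q^2 + Q^3. Then AVC = 54 - 14Q + Q^2 and MC = 54 - 28Q + 3Q^2.
The AVC parabola has its vertex at Q = 14/2 = 7, where AVC = 54 - 14·7 + 7^2 = €5.
With P < min AVC (€4 < €5), every unit sold adds to the loss.
Best response: produce nothing and absorb the €83 fixed cost.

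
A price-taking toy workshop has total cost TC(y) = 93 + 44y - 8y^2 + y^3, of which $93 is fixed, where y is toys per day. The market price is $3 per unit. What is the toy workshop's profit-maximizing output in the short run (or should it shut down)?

Strip out fixed cost: VC = 44y - 8y^2 + y^3. Then AVC = 44 - 8y + y^2 and MC = 44 - 16y + 3y^2.
AVC is minimized where dAVC/dy = -8 + 2y = 0, at y = 4; min AVC = 44 - 8·4 + 4^2 = $28.
Since P = $3 < min AVC = $28, price fails to cover variable cost at any output.
The firm minimizes its loss by shutting down and losing only its fixed cost of $93.

Shut down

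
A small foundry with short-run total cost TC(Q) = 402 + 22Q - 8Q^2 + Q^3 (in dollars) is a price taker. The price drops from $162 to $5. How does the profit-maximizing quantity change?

AVC = 22 - 8Q + Q^2, minimized at Q = 4 where min AVC = $6. MC = 22 - 16Q + 3Q^2.
At P = $162 ≥ min AVC, set P = MC on the rising branch: Q = 10.
At P = $5 < min AVC = $6, price no longer covers variable cost at any output, so the firm shuts down: Q = 0.

Output falls from 10 to 0 (the firm shuts down)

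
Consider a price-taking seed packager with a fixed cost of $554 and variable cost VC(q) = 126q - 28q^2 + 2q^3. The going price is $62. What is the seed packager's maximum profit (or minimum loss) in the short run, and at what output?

Profit = -$298 at q = 8

AVC = 126 - 28q + 2q^2 has its minimum $28 at q = 7; price $62 clears that bar, so the firm operates.
MC = 126 - 56q + 6q^2. Setting P = MC and taking the root on the rising branch gives q* = 8.
TR = 62·8 = 496. TC = 554 + 240 = 794. Profit = 496 − 794 = -$298.
By producing, the firm covers all variable cost plus $256 of fixed cost; shutting down would lose the full $554.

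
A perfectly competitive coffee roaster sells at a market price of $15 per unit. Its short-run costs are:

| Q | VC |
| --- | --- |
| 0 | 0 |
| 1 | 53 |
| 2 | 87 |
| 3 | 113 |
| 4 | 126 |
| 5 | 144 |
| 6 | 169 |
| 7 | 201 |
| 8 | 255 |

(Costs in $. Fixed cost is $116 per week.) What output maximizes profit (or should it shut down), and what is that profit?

Tabulate TR − TC: Q=0: -116; Q=1: -154; Q=2: -173; Q=3: -184; Q=4: -182; Q=5: -185; Q=6: -195; Q=7: -212; Q=8: -251.
Profit is highest at Q = 0. Equivalently, the lowest AVC in the table is 169/6 ≈ $28.17 at Q = 6, and P = $15 falls below it — price never covers variable cost, so the firm shuts down and loses only its fixed cost.

Q = 0 (shut down); profit = -$116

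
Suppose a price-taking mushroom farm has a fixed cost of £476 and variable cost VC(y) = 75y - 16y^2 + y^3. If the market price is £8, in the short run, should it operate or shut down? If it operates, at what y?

Variable cost is VC = 75y - 16y^2 + y^3, so AVC = VC/y = 75 - 16y + y^2 and MC = dTC/dy = 75 - 32y + 3y^2.
AVC is minimized where dAVC/dy = -16 + 2y = 0, at y = 8; min AVC = 75 - 16·8 + 8^2 = £11.
Since P = £8 < min AVC = £11, price fails to cover variable cost at any output.
The firm minimizes its loss by shutting down and losing only its fixed cost of £476.

Shut down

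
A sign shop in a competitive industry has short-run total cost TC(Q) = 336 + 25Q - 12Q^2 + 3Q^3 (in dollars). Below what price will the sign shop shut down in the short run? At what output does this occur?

Short-run supply begins at min AVC. From VC = 25Q - 12Q^2 + 3Q^3, AVC = 25 - 12Q + 3Q^2.
dAVC/dQ = -12 + 6Q = 0 gives Q = 2. min AVC = 25 - 12·2 + 3·2^2 = 13.
So the shutdown price is $13.

$13 per unit, at Q = 2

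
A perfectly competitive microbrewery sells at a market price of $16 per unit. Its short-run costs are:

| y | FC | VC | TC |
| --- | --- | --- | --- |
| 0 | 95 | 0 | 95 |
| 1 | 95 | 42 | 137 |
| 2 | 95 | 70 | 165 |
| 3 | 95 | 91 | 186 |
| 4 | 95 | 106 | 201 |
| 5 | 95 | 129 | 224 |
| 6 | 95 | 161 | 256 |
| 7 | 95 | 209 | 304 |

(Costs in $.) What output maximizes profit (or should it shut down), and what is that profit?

Tabulate TR − TC: y=0: -95; y=1: -121; y=2: -133; y=3: -138; y=4: -137; y=5: -144; y=6: -160; y=7: -192.
Profit is highest at y = 0. Equivalently, the lowest AVC in the table is 129/5 ≈ $25.80 at y = 5, and P = $16 falls below it — price never covers variable cost, so the firm shuts down and loses only its fixed cost.

y = 0 (shut down); profit = -$95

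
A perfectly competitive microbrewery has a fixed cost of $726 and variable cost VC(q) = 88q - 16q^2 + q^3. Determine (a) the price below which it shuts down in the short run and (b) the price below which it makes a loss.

Shutdown price = $24; break-even price = $99

AVC = 88 - 16q + q^2; minimized at q = 8, giving min AVC = $24. That is the shutdown price.
ATC = 726/q + 88 - 16q + q^2. Setting dATC/dq = −726/q^2 − 16 + 2q = 0 gives q = 11 (since 2·11^3 − 16·11^2 = 726).
min ATC = 726/11 + 88 − 16·11 + 11^2 = $99. That is the break-even price.
For $24 ≤ P < $99 the firm produces at a loss; below $24 it shuts down.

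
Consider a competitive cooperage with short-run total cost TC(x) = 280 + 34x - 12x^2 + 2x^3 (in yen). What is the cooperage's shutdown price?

¥16 per unit

The shutdown price is the minimum of AVC. VC = 34x - 12x^2 + 2x^3, so AVC = 34 - 12x + 2x^2.
dAVC/dx = -12 + 4x = 0 gives x = 3. min AVC = 34 - 12·3 + 2·3^2 = 16.
For P < ¥16 the firm produces nothing.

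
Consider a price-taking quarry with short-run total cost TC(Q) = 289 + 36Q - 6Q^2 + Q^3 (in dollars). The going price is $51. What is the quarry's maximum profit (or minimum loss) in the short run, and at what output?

Profit = -$189 at Q = 5

AVC = 36 - 6Q + Q^2; min AVC = $27 at Q = 3. Since P = $51 ≥ min AVC, the firm produces.
With MC = 36 - 12Q + 3Q^2, P = MC on the upward-sloping part at Q* = 5.
TR = 51·5 = 255. TC = 289 + 155 = 444. Profit = 255 − 444 = -$189.
By producing, the firm covers all variable cost plus $100 of fixed cost; shutting down would lose the full $289.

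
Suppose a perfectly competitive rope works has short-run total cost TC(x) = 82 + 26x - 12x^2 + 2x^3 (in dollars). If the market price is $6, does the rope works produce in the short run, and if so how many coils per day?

Strip out fixed cost: VC = 26x - 12x^2 + 2x^3. Then AVC = 26 - 12x + 2x^2 and MC = 26 - 24x + 6x^2.
The AVC parabola has its vertex at x = 12/4 = 3, where AVC = 26 - 12·3 + 2·3^2 = $8.
P = $6 lies below min AVC = $8; no output level covers variable cost.
Shutting down limits the loss to fixed cost, $82.

Shut down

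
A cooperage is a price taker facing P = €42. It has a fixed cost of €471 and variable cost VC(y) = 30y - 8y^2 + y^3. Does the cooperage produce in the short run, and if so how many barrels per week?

Produce at y = 6

Strip out fixed cost: VC = 30y - 8y^2 + y^3. Then AVC = 30 - 8y + y^2 and MC = 30 - 16y + 3y^2.
The AVC parabola has its vertex at y = 8/2 = 4, where AVC = 30 - 8·4 + 4^2 = €14.
Since P = €42 ≥ min AVC = €14, price covers variable cost and the firm should produce.
P = MC gives -12 - 16y + 3y^2 = 0, with roots -2/3 and 6. Take the larger (rising MC): y* = 6.
Check: AVC at y = 6 is €18 ≤ P, so revenue covers variable cost.
Profit = P·y − TC = 42·6 − 579 = -€327, a loss, but smaller than the €471 fixed cost the firm would lose by shutting down.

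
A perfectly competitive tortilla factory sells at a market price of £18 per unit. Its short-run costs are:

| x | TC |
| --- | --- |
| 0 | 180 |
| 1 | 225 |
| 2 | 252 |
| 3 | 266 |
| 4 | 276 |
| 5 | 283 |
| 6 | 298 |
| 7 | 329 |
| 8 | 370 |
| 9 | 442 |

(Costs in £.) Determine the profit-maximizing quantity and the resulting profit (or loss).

x = 0 (shut down); profit = -£180

Compute π = P·x − TC at each output: x=0: -180; x=1: -207; x=2: -216; x=3: -212; x=4: -204; x=5: -193; x=6: -190; x=7: -203; x=8: -226; x=9: -280.
Profit is highest at x = 0. Equivalently, the lowest AVC in the table is 118/6 ≈ £19.67 at x = 6, and P = £18 falls below it — price never covers variable cost, so the firm shuts down and loses only its fixed cost.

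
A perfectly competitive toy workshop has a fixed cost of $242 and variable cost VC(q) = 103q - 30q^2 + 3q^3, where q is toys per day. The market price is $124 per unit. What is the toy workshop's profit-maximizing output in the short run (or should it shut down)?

Produce at q = 7

Variable cost is VC = 103q - 30q^2 + 3q^3, so AVC = VC/q = 103 - 30q + 3q^2 and MC = dTC/dq = 103 - 60q + 9q^2.
AVC hits its minimum where MC = AVC, at q = 5, giving min AVC = 103 - 30·5 + 3·5^2 = $28.
P = $124 exceeds min AVC = $28, so the firm stays open.
P = MC gives -21 - 60q + 9q^2 = 0, with roots -1/3 and 7. Take the larger (rising MC): q* = 7.
Check: AVC at q = 7 is $40 ≤ P, so revenue covers variable cost.
Profit = P·q − TC = 124·7 − 522 = $346.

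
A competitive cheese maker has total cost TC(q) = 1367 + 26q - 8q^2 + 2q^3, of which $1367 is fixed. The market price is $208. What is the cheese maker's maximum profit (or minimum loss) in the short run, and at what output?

Profit = -$387 at q = 7

AVC = 26 - 8q + 2q^2 has its minimum $18 at q = 2; price $208 clears that bar, so the firm operates.
MC = 26 - 16q + 6q^2. Setting P = MC and taking the root on the rising branch gives q* = 7.
TR = 208·7 = 1456. TC = 1367 + 476 = 1843. Profit = 1456 − 1843 = -$387.
Shutting down would mean losing the fixed cost of $1367, so operating at a loss of $387 is better by $980.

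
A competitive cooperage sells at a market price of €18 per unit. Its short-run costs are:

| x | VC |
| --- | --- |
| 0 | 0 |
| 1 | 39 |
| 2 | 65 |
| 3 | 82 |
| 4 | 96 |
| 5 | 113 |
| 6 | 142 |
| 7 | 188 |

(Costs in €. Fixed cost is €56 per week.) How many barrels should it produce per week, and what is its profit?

Profit at each row (π = 18x − TC): x=0: -56; x=1: -77; x=2: -85; x=3: -84; x=4: -80; x=5: -79; x=6: -90; x=7: -118.
Profit is highest at x = 0. Equivalently, the lowest AVC in the table is 113/5 ≈ €22.60 at x = 5, and P = €18 falls below it — price never covers variable cost, so the firm shuts down and loses only its fixed cost.

x = 0 (shut down); profit = -€56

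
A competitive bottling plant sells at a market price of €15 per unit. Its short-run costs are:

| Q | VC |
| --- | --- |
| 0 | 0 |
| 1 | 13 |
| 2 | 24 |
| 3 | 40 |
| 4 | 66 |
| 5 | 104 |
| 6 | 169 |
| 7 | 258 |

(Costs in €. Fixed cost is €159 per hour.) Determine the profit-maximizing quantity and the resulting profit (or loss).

Compute π = P·Q − TC at each output: Q=0: -159; Q=1: -157; Q=2: -153; Q=3: -154; Q=4: -165; Q=5: -188; Q=6: -238; Q=7: -312.
Profit is maximized at Q = 2. AVC there is 24/2 = €12 ≤ P, so producing beats shutting down (which would give -€159).

Q = 2; profit = -€153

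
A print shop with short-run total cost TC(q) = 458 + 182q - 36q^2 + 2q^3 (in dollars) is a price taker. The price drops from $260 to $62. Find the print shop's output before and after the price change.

AVC = 182 - 36q + 2q^2, minimized at q = 9 where min AVC = $20. MC = 182 - 72q + 6q^2.
With P = $260 above the shutdown price, P = MC gives q = 13.
At P = $62 ≥ min AVC, set P = MC: q = 10. The firm stays open but cuts output.

Output falls from 13 to 10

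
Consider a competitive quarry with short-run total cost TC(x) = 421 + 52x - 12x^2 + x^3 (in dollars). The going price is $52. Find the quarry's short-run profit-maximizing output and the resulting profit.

Profit = -$165 at x = 8

AVC = 52 - 12x + x^2 has its minimum $16 at x = 6; price $52 clears that bar, so the firm operates.
MC = 52 - 24x + 3x^2. Setting P = MC and taking the root on the rising branch gives x* = 8.
TR = 52·8 = 416. TC = 421 + 160 = 581. Profit = 416 − 581 = -$165.
That loss of $165 beats the $421 the firm would lose by shutting down; producing recovers $256 of fixed cost.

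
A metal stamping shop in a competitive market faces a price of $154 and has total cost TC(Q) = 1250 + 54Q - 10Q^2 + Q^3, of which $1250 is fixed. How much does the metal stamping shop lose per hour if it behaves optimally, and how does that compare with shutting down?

AVC = 54 - 10Q + Q^2 has its minimum $29 at Q = 5; price $154 clears that bar, so the firm operates.
With MC = 54 - 20Q + 3Q^2, P = MC on the upward-sloping part at Q* = 10.
TR = 154·10 = 1540. TC = 1250 + 540 = 1790. Profit = 1540 − 1790 = -$250.
That loss of $250 beats the $1250 the firm would lose by shutting down; producing recovers $1000 of fixed cost.

Profit = -$250 at Q = 10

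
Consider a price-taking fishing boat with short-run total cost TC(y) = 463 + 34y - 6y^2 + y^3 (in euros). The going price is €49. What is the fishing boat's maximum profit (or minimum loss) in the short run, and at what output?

Profit = -€363 at y = 5

AVC = 34 - 6y + y^2 has its minimum €25 at y = 3; price €49 clears that bar, so the firm operates.
MC = 34 - 12y + 3y^2. Setting P = MC and taking the root on the rising branch gives y* = 5.
TR = 49·5 = 245. TC = 463 + 145 = 608. Profit = 245 − 608 = -€363.
By producing, the firm covers all variable cost plus €100 of fixed cost; shutting down would lose the full €463.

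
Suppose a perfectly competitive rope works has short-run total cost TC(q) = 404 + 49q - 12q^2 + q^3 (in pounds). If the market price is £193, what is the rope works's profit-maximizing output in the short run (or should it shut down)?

Produce at q = 12

Strip out fixed cost: VC = 49q - 12q^2 + q^3. Then AVC = 49 - 12q + q^2 and MC = 49 - 24q + 3q^2.
AVC is minimized where dAVC/dq = -12 + 2q = 0, at q = 6; min AVC = 49 - 12·6 + 6^2 = £13.
Because £193 ≥ £13, revenue can cover variable cost; the firm operates.
P = MC gives -144 - 24q + 3q^2 = 0, with roots -4 and 12. Take the larger (rising MC): q* = 12.
Check: AVC at q = 12 is £49 ≤ P, so revenue covers variable cost.
Profit = P·q − TC = 193·12 − 992 = £1324.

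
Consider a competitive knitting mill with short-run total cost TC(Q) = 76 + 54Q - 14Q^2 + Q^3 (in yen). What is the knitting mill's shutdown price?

The firm shuts down when price falls below the minimum of average variable cost. AVC = VC/Q = 54 - 14Q + Q^2.
dAVC/dQ = -14 + 2Q = 0 gives Q = 7. min AVC = 54 - 14·7 + 7^2 = 5.
So the shutdown price is ¥5.

¥5 per unit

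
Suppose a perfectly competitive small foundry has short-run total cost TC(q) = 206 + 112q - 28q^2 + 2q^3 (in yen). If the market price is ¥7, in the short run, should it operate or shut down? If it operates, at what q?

Shut down

Strip out fixed cost: VC = 112q - 28q^2 + 2q^3. Then AVC = 112 - 28q + 2q^2 and MC = 112 - 56q + 6q^2.
AVC is minimized where dAVC/dq = -28 + 4q = 0, at q = 7; min AVC = 112 - 28·7 + 2·7^2 = ¥14.
Since P = ¥7 < min AVC = ¥14, price fails to cover variable cost at any output.
The firm minimizes its loss by shutting down and losing only its fixed cost of ¥206.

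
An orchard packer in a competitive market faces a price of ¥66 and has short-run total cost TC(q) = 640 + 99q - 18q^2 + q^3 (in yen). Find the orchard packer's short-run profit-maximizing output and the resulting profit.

AVC = 99 - 18q + q^2; min AVC = ¥18 at q = 9. Since P = ¥66 ≥ min AVC, the firm produces.
With MC = 99 - 36q + 3q^2, P = MC on the upward-sloping part at q* = 11.
TR = 66·11 = 726. TC = 640 + 242 = 882. Profit = 726 − 882 = -¥156.
Shutting down would mean losing the fixed cost of ¥640, so operating at a loss of ¥156 is better by ¥484.

Profit = -¥156 at q = 11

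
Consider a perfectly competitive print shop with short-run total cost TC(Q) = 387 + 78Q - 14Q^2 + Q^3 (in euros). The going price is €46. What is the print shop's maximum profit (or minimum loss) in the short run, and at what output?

AVC = 78 - 14Q + Q^2; min AVC = €29 at Q = 7. Since P = €46 ≥ min AVC, the firm produces.
With MC = 78 - 28Q + 3Q^2, P = MC on the upward-sloping part at Q* = 8.
TR = 46·8 = 368. TC = 387 + 240 = 627. Profit = 368 − 627 = -€259.
By producing, the firm covers all variable cost plus €128 of fixed cost; shutting down would lose the full €387.

Profit = -€259 at Q = 8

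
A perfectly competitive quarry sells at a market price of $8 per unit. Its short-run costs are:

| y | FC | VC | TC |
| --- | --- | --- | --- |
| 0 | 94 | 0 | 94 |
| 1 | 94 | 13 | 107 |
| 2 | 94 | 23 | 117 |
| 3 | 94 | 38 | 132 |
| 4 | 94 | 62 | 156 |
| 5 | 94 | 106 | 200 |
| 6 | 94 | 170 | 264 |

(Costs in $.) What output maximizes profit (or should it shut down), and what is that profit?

y = 0 (shut down); profit = -$94

Compute π = P·y − TC at each output: y=0: -94; y=1: -99; y=2: -101; y=3: -108; y=4: -124; y=5: -160; y=6: -216.
Profit is highest at y = 0. Equivalently, the lowest AVC in the table is 23/2 ≈ $11.50 at y = 2, and P = $8 falls below it — price never covers variable cost, so the firm shuts down and loses only its fixed cost.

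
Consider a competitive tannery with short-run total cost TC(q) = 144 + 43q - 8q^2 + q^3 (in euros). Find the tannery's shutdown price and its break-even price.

Shutdown price = min AVC. AVC = 43 - 8q + q^2, with vertex at q = 4 and minimum €27.
ATC = 144/q + 43 - 8q + q^2. Setting dATC/dq = −144/q^2 − 8 + 2q = 0 gives q = 6 (since 2·6^3 − 8·6^2 = 144).
min ATC = 144/6 + 43 − 8·6 + 6^2 = €55. That is the break-even price.
Between these two prices the firm operates at a loss; above €55 it earns a profit.

Shutdown price = €27; break-even price = €55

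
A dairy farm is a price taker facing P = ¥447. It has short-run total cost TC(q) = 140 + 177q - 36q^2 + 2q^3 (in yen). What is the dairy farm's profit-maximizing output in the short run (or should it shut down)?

Variable cost is VC = 177q - 36q^2 + 2q^3, so AVC = VC/q = 177 - 36q + 2q^2 and MC = dTC/dq = 177 - 72q + 6q^2.
AVC is minimized where dAVC/dq = -36 + 4q = 0, at q = 9; min AVC = 177 - 36·9 + 2·9^2 = ¥15.
Because ¥447 ≥ ¥15, revenue can cover variable cost; the firm operates.
Solving P = MC: -270 - 72q + 6q^2 = 0 ⇒ q = -3 or 15. On the upward-sloping branch, q* = 15.
Check: AVC at q = 15 is ¥87 ≤ P, so revenue covers variable cost.
Profit = P·q − TC = 447·15 − 1445 = ¥5260.

Produce at q = 15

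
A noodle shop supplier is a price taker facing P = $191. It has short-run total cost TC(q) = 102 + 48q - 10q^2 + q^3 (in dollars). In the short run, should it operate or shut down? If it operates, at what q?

Produce at q = 11

From TC, MC = TC'(q) = 48 - 20q + 3q^2 and AVC = VC/q = 48 - 10q + q^2.
AVC is minimized where dAVC/dq = -10 + 2q = 0, at q = 5; min AVC = 48 - 10·5 + 5^2 = $23.
Because $191 ≥ $23, revenue can cover variable cost; the firm operates.
Solving P = MC: -143 - 20q + 3q^2 = 0 ⇒ q = -13/3 or 11. On the upward-sloping branch, q* = 11.
Check: AVC at q = 11 is $59 ≤ P, so revenue covers variable cost.
Profit = P·q − TC = 191·11 − 751 = $1350.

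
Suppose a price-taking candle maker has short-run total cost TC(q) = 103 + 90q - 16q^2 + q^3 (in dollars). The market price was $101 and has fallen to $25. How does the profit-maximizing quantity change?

AVC = 90 - 16q + q^2, minimized at q = 8 where min AVC = $26. MC = 90 - 32q + 3q^2.
With P = $101 above the shutdown price, P = MC gives q = 11.
At P = $25 < min AVC = $26, price no longer covers variable cost at any output, so the firm shuts down: q = 0.

Output falls from 11 to 0 (the firm shuts down)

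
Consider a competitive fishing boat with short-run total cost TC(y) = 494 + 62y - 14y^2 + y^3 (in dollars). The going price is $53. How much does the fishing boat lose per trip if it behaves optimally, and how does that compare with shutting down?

Profit = -$170 at y = 9

AVC = 62 - 14y + y^2; min AVC = $13 at y = 7. Since P = $53 ≥ min AVC, the firm produces.
With MC = 62 - 28y + 3y^2, P = MC on the upward-sloping part at y* = 9.
TR = 53·9 = 477. TC = 494 + 153 = 647. Profit = 477 − 647 = -$170.
Shutting down would mean losing the fixed cost of $494, so operating at a loss of $170 is better by $324.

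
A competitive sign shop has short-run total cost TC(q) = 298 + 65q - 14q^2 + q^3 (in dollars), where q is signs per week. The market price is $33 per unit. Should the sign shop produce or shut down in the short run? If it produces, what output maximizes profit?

Produce at q = 8

From TC, MC = TC'(q) = 65 - 28q + 3q^2 and AVC = VC/q = 65 - 14q + q^2.
AVC is minimized where dAVC/dq = -14 + 2q = 0, at q = 7; min AVC = 65 - 14·7 + 7^2 = $16.
Since P = $33 ≥ min AVC = $16, price covers variable cost and the firm should produce.
P = MC gives 32 - 28q + 3q^2 = 0, with roots 4/3 and 8. Take the larger (rising MC): q* = 8.
Check: AVC at q = 8 is $17 ≤ P, so revenue covers variable cost.
Profit = P·q − TC = 33·8 − 434 = -$170, a loss, but smaller than the $298 fixed cost the firm would lose by shutting down.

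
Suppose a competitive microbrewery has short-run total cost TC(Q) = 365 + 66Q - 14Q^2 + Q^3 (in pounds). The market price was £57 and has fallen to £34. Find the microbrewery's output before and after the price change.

AVC = 66 - 14Q + Q^2, minimized at Q = 7 where min AVC = £17. MC = 66 - 28Q + 3Q^2.
With P = £57 above the shutdown price, P = MC gives Q = 9.
At P = £34 ≥ min AVC, set P = MC: Q = 8. The firm stays open but cuts output.

Output falls from 9 to 8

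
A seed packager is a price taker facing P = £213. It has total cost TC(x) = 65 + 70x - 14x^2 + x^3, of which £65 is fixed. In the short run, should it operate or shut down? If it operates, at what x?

Produce at x = 13

Strip out fixed cost: VC = 70x - 14x^2 + x^3. Then AVC = 70 - 14x + x^2 and MC = 70 - 28x + 3x^2.
AVC hits its minimum where MC = AVC, at x = 7, giving min AVC = 70 - 14·7 + 7^2 = £21.
P = £213 exceeds min AVC = £21, so the firm stays open.
Set P = MC: 213 = 70 - 28x + 3x^2 → -143 - 28x + 3x^2 = 0. The roots are x = -11/3 and x = 13; the profit-maximizing output is on the rising part of MC, so x* = 13.
Check: AVC at x = 13 is £57 ≤ P, so revenue covers variable cost.
Profit = P·x − TC = 213·13 − 806 = £1963.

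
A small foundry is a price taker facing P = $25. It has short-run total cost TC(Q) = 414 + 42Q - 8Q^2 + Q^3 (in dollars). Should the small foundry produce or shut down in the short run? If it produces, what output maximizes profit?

From TC, MC = TC'(Q) = 42 - 16Q + 3Q^2 and AVC = VC/Q = 42 - 8Q + Q^2.
The AVC parabola has its vertex at Q = 8/2 = 4, where AVC = 42 - 8·4 + 4^2 = $26.
P = $25 lies below min AVC = $26; no output level covers variable cost.
The firm minimizes its loss by shutting down and losing only its fixed cost of $414.

Shut down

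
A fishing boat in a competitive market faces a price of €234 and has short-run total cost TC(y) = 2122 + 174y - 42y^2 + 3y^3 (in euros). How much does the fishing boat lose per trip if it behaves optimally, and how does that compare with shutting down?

AVC = 174 - 42y + 3y^2; min AVC = €27 at y = 7. Since P = €234 ≥ min AVC, the firm produces.
With MC = 174 - 84y + 9y^2, P = MC on the upward-sloping part at y* = 10.
TR = 234·10 = 2340. TC = 2122 + 540 = 2662. Profit = 2340 − 2662 = -€322.
By producing, the firm covers all variable cost plus €1800 of fixed cost; shutting down would lose the full €2122.

Profit = -€322 at y = 10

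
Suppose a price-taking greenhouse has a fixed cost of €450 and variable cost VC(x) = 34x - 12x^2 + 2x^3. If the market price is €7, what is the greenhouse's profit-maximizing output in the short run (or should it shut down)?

Shut down

From TC, MC = TC'(x) = 34 - 24x + 6x^2 and AVC = VC/x = 34 - 12x + 2x^2.
The AVC parabola has its vertex at x = 12/4 = 3, where AVC = 34 - 12·3 + 2·3^2 = €16.
P = €7 lies below min AVC = €16; no output level covers variable cost.
Shutting down limits the loss to fixed cost, €450.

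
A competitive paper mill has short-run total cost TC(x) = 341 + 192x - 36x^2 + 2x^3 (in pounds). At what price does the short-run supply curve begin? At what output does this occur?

The shutdown price is the minimum of AVC. VC = 192x - 36x^2 + 2x^3, so AVC = 192 - 36x + 2x^2.
At the minimum of AVC, MC = AVC. MC = 192 - 72x + 6x^2; setting MC = AVC gives 4x^2 - 36x = 0, so x = 9. min AVC = 30.
For P < £30 the firm produces nothing.

£30 per unit, at x = 9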